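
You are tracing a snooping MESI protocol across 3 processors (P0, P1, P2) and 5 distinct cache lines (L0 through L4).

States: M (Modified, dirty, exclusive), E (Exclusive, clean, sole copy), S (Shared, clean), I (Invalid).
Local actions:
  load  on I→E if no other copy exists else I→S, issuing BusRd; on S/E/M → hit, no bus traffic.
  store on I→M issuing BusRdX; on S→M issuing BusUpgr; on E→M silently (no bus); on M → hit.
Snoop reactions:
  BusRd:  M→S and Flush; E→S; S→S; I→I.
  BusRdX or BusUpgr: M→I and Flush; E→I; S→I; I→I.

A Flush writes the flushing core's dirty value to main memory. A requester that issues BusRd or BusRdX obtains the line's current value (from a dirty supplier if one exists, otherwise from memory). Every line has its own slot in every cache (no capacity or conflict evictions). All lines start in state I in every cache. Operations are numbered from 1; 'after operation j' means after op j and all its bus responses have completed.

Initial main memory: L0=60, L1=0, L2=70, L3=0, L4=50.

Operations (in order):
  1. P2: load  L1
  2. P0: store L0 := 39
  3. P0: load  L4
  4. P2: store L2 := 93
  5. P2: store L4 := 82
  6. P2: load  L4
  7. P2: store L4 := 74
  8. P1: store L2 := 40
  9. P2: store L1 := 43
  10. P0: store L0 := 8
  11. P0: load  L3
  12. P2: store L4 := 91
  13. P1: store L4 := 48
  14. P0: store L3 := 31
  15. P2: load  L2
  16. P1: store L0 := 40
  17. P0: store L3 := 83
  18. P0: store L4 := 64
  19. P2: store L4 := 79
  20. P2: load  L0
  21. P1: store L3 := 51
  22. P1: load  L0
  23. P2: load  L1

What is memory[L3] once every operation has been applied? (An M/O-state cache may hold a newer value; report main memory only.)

memory[L3] = 83

[1] P2: load  L1 | P0:I, P1:I, P2:E(0) | bus: BusRd
[2] P0: store L0 := 39 | P0:M(39), P1:I, P2:I | bus: BusRdX
[3] P0: load  L4 | P0:E(50), P1:I, P2:I | bus: BusRd
[4] P2: store L2 := 93 | P0:I, P1:I, P2:M(93) | bus: BusRdX
[5] P2: store L4 := 82 | P0:I, P1:I, P2:M(82) | bus: BusRdX
[6] P2: load  L4 | P0:I, P1:I, P2:M(82) | bus: none
[7] P2: store L4 := 74 | P0:I, P1:I, P2:M(74) | bus: none
[8] P1: store L2 := 40 | P0:I, P1:M(40), P2:I | bus: BusRdX,Flush
[9] P2: store L1 := 43 | P0:I, P1:I, P2:M(43) | bus: none
[10] P0: store L0 := 8 | P0:M(8), P1:I, P2:I | bus: none
[11] P0: load  L3 | P0:E(0), P1:I, P2:I | bus: BusRd
[12] P2: store L4 := 91 | P0:I, P1:I, P2:M(91) | bus: none
[13] P1: store L4 := 48 | P0:I, P1:M(48), P2:I | bus: BusRdX,Flush
[14] P0: store L3 := 31 | P0:M(31), P1:I, P2:I | bus: none
[15] P2: load  L2 | P0:I, P1:S(40), P2:S(40) | bus: BusRd,Flush
[16] P1: store L0 := 40 | P0:I, P1:M(40), P2:I | bus: BusRdX,Flush
[17] P0: store L3 := 83 | P0:M(83), P1:I, P2:I | bus: none
[18] P0: store L4 := 64 | P0:M(64), P1:I, P2:I | bus: BusRdX,Flush
[19] P2: store L4 := 79 | P0:I, P1:I, P2:M(79) | bus: BusRdX,Flush
[20] P2: load  L0 | P0:I, P1:S(40), P2:S(40) | bus: BusRd,Flush
[21] P1: store L3 := 51 | P0:I, P1:M(51), P2:I | bus: BusRdX,Flush
[22] P1: load  L0 | P0:I, P1:S(40), P2:S(40) | bus: none
[23] P2: load  L1 | P0:I, P1:I, P2:M(43) | bus: none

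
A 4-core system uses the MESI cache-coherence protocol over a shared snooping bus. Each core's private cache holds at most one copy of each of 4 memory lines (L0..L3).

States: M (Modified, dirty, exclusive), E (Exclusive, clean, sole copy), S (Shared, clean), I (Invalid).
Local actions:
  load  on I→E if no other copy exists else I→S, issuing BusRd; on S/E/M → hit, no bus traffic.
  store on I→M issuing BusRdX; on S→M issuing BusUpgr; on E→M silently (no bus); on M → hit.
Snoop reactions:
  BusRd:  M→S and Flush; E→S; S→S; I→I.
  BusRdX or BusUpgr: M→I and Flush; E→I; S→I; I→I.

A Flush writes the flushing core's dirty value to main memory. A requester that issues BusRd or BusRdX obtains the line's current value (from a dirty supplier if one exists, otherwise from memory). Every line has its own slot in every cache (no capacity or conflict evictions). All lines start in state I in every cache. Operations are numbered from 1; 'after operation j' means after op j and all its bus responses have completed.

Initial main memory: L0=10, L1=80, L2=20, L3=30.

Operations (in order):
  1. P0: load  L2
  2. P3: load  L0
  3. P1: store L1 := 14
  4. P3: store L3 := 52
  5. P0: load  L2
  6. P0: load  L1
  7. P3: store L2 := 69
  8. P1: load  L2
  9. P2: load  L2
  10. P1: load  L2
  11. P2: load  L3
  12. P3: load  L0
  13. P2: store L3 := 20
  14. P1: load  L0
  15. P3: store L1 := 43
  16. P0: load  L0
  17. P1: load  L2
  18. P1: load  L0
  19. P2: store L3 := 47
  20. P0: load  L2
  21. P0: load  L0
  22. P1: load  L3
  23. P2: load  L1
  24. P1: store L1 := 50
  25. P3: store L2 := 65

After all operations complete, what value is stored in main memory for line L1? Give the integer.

step 1: P0: load  L2  ⟶  EIII  (L2)  txn=BusRd  M[L2]=20
step 2: P3: load  L0  ⟶  IIIE  (L0)  txn=BusRd  M[L0]=10
step 3: P1: store L1 := 14  ⟶  IMII  (L1)  txn=BusRdX  M[L1]=80
step 4: P3: store L3 := 52  ⟶  IIIM  (L3)  txn=BusRdX  M[L3]=30
step 5: P0: load  L2  ⟶  EIII  (L2)  txn=∅  M[L2]=20
step 6: P0: load  L1  ⟶  SSII  (L1)  txn=BusRd+Flush  M[L1]=14
step 7: P3: store L2 := 69  ⟶  IIIM  (L2)  txn=BusRdX  M[L2]=20
step 8: P1: load  L2  ⟶  ISIS  (L2)  txn=BusRd+Flush  M[L2]=69
step 9: P2: load  L2  ⟶  ISSS  (L2)  txn=BusRd  M[L2]=69
step 10: P1: load  L2  ⟶  ISSS  (L2)  txn=∅  M[L2]=69
step 11: P2: load  L3  ⟶  IISS  (L3)  txn=BusRd+Flush  M[L3]=52
step 12: P3: load  L0  ⟶  IIIE  (L0)  txn=∅  M[L0]=10
step 13: P2: store L3 := 20  ⟶  IIMI  (L3)  txn=BusUpgr  M[L3]=52
step 14: P1: load  L0  ⟶  ISIS  (L0)  txn=BusRd  M[L0]=10
step 15: P3: store L1 := 43  ⟶  IIIM  (L1)  txn=BusRdX  M[L1]=14
step 16: P0: load  L0  ⟶  SSIS  (L0)  txn=BusRd  M[L0]=10
step 17: P1: load  L2  ⟶  ISSS  (L2)  txn=∅  M[L2]=69
step 18: P1: load  L0  ⟶  SSIS  (L0)  txn=∅  M[L0]=10
step 19: P2: store L3 := 47  ⟶  IIMI  (L3)  txn=∅  M[L3]=52
step 20: P0: load  L2  ⟶  SSSS  (L2)  txn=BusRd  M[L2]=69
step 21: P0: load  L0  ⟶  SSIS  (L0)  txn=∅  M[L0]=10
step 22: P1: load  L3  ⟶  ISSI  (L3)  txn=BusRd+Flush  M[L3]=47
step 23: P2: load  L1  ⟶  IISS  (L1)  txn=BusRd+Flush  M[L1]=43
step 24: P1: store L1 := 50  ⟶  IMII  (L1)  txn=BusRdX  M[L1]=43
step 25: P3: store L2 := 65  ⟶  IIIM  (L2)  txn=BusUpgr  M[L2]=69

memory[L1] = 43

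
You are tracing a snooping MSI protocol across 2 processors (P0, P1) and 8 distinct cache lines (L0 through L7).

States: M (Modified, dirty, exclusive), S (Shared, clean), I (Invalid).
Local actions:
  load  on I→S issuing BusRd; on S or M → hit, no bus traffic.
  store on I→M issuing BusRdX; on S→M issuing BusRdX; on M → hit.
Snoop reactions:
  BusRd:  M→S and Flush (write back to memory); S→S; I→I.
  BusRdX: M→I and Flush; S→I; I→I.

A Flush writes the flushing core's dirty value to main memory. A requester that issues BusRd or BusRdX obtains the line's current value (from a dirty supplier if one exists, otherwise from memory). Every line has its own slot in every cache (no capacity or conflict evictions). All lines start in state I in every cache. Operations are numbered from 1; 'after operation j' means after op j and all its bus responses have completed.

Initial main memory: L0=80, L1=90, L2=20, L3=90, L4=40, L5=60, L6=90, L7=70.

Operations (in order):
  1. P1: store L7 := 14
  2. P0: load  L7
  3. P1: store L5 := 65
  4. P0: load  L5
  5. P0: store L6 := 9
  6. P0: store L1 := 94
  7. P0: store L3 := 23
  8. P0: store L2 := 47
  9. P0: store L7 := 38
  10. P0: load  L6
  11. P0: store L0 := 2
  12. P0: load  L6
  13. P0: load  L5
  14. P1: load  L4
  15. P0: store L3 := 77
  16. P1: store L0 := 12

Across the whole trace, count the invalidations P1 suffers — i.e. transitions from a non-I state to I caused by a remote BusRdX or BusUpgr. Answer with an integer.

invalidations = 1

  op1 P1: store L7 := 14 → I/M on L7; bus BusRdX; mem=70
  op2 P0: load  L7 → S/S on L7; bus BusRd Flush; mem=14
  op3 P1: store L5 := 65 → I/M on L5; bus BusRdX; mem=60
  op4 P0: load  L5 → S/S on L5; bus BusRd Flush; mem=65
  op5 P0: store L6 := 9 → M/I on L6; bus BusRdX; mem=90
  op6 P0: store L1 := 94 → M/I on L1; bus BusRdX; mem=90
  op7 P0: store L3 := 23 → M/I on L3; bus BusRdX; mem=90
  op8 P0: store L2 := 47 → M/I on L2; bus BusRdX; mem=20
  op9 P0: store L7 := 38 → M/I on L7; bus BusRdX; mem=14
  op10 P0: load  L6 → M/I on L6; bus (none); mem=90
  op11 P0: store L0 := 2 → M/I on L0; bus BusRdX; mem=80
  op12 P0: load  L6 → M/I on L6; bus (none); mem=90
  op13 P0: load  L5 → S/S on L5; bus (none); mem=65
  op14 P1: load  L4 → I/S on L4; bus BusRd; mem=40
  op15 P0: store L3 := 77 → M/I on L3; bus (none); mem=90
  op16 P1: store L0 := 12 → I/M on L0; bus BusRdX Flush; mem=2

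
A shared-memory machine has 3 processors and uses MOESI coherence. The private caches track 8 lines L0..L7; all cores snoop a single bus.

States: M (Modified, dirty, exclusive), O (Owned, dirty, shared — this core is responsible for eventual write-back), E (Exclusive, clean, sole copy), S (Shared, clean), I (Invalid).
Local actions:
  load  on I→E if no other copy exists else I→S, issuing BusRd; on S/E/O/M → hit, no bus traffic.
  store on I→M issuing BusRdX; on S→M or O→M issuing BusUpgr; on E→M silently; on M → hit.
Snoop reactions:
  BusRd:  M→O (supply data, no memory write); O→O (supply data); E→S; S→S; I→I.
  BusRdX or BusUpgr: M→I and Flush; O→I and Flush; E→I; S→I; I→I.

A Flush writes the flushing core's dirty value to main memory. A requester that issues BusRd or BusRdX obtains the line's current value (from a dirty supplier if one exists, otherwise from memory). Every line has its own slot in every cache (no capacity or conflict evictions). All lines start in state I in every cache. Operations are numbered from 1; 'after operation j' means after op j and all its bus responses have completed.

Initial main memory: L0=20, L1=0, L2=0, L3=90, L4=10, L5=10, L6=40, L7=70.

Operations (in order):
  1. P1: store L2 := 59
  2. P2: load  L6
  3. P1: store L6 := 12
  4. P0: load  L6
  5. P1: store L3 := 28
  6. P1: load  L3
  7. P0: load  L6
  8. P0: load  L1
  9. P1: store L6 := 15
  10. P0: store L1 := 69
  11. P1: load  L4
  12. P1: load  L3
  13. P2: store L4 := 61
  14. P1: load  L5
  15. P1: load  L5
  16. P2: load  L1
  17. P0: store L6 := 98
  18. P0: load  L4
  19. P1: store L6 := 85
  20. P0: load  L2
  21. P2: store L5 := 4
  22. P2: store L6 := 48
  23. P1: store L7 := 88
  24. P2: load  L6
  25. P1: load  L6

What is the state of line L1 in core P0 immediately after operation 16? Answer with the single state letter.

state = O

step 1: P1: store L2 := 59  ⟶  IMI  (L2)  txn=BusRdX  M[L2]=0
step 2: P2: load  L6  ⟶  IIE  (L6)  txn=BusRd  M[L6]=40
step 3: P1: store L6 := 12  ⟶  IMI  (L6)  txn=BusRdX  M[L6]=40
step 4: P0: load  L6  ⟶  SOI  (L6)  txn=BusRd  M[L6]=40
step 5: P1: store L3 := 28  ⟶  IMI  (L3)  txn=BusRdX  M[L3]=90
step 6: P1: load  L3  ⟶  IMI  (L3)  txn=∅  M[L3]=90
step 7: P0: load  L6  ⟶  SOI  (L6)  txn=∅  M[L6]=40
step 8: P0: load  L1  ⟶  EII  (L1)  txn=BusRd  M[L1]=0
step 9: P1: store L6 := 15  ⟶  IMI  (L6)  txn=BusUpgr  M[L6]=40
step 10: P0: store L1 := 69  ⟶  MII  (L1)  txn=∅  M[L1]=0
step 11: P1: load  L4  ⟶  IEI  (L4)  txn=BusRd  M[L4]=10
step 12: P1: load  L3  ⟶  IMI  (L3)  txn=∅  M[L3]=90
step 13: P2: store L4 := 61  ⟶  IIM  (L4)  txn=BusRdX  M[L4]=10
step 14: P1: load  L5  ⟶  IEI  (L5)  txn=BusRd  M[L5]=10
step 15: P1: load  L5  ⟶  IEI  (L5)  txn=∅  M[L5]=10
step 16: P2: load  L1  ⟶  OIS  (L1)  txn=BusRd  M[L1]=0
step 17: P0: store L6 := 98  ⟶  MII  (L6)  txn=BusRdX+Flush  M[L6]=15
step 18: P0: load  L4  ⟶  SIO  (L4)  txn=BusRd  M[L4]=10
step 19: P1: store L6 := 85  ⟶  IMI  (L6)  txn=BusRdX+Flush  M[L6]=98
step 20: P0: load  L2  ⟶  SOI  (L2)  txn=BusRd  M[L2]=0
step 21: P2: store L5 := 4  ⟶  IIM  (L5)  txn=BusRdX  M[L5]=10
step 22: P2: store L6 := 48  ⟶  IIM  (L6)  txn=BusRdX+Flush  M[L6]=85
step 23: P1: store L7 := 88  ⟶  IMI  (L7)  txn=BusRdX  M[L7]=70
step 24: P2: load  L6  ⟶  IIM  (L6)  txn=∅  M[L6]=85
step 25: P1: load  L6  ⟶  ISO  (L6)  txn=BusRd  M[L6]=85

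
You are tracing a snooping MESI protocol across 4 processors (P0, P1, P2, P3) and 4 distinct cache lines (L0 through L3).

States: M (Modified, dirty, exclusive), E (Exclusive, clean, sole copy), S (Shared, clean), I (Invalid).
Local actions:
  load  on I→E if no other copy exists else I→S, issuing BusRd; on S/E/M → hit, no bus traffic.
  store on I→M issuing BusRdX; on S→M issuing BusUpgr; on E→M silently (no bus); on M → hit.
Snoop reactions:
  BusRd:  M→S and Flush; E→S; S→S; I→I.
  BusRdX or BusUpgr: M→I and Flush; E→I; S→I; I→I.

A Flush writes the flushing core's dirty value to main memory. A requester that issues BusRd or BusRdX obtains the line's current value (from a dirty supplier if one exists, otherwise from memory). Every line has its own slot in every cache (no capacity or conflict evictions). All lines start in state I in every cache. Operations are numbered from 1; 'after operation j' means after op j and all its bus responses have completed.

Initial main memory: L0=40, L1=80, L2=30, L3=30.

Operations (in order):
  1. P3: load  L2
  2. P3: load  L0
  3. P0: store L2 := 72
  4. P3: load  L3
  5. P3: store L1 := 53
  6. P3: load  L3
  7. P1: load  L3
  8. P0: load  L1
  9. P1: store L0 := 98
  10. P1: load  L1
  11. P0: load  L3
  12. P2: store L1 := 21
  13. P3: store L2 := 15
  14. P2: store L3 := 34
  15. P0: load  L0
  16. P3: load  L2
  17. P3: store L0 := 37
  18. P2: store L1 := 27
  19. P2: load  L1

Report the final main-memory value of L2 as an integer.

  op1 P3: load  L2 → I/I/I/E on L2; bus BusRd; mem=30
  op2 P3: load  L0 → I/I/I/E on L0; bus BusRd; mem=40
  op3 P0: store L2 := 72 → M/I/I/I on L2; bus BusRdX; mem=30
  op4 P3: load  L3 → I/I/I/E on L3; bus BusRd; mem=30
  op5 P3: store L1 := 53 → I/I/I/M on L1; bus BusRdX; mem=80
  op6 P3: load  L3 → I/I/I/E on L3; bus (none); mem=30
  op7 P1: load  L3 → I/S/I/S on L3; bus BusRd; mem=30
  op8 P0: load  L1 → S/I/I/S on L1; bus BusRd Flush; mem=53
  op9 P1: store L0 := 98 → I/M/I/I on L0; bus BusRdX; mem=40
  op10 P1: load  L1 → S/S/I/S on L1; bus BusRd; mem=53
  op11 P0: load  L3 → S/S/I/S on L3; bus BusRd; mem=30
  op12 P2: store L1 := 21 → I/I/M/I on L1; bus BusRdX; mem=53
  op13 P3: store L2 := 15 → I/I/I/M on L2; bus BusRdX Flush; mem=72
  op14 P2: store L3 := 34 → I/I/M/I on L3; bus BusRdX; mem=30
  op15 P0: load  L0 → S/S/I/I on L0; bus BusRd Flush; mem=98
  op16 P3: load  L2 → I/I/I/M on L2; bus (none); mem=72
  op17 P3: store L0 := 37 → I/I/I/M on L0; bus BusRdX; mem=98
  op18 P2: store L1 := 27 → I/I/M/I on L1; bus (none); mem=53
  op19 P2: load  L1 → I/I/M/I on L1; bus (none); mem=53

memory[L2] = 72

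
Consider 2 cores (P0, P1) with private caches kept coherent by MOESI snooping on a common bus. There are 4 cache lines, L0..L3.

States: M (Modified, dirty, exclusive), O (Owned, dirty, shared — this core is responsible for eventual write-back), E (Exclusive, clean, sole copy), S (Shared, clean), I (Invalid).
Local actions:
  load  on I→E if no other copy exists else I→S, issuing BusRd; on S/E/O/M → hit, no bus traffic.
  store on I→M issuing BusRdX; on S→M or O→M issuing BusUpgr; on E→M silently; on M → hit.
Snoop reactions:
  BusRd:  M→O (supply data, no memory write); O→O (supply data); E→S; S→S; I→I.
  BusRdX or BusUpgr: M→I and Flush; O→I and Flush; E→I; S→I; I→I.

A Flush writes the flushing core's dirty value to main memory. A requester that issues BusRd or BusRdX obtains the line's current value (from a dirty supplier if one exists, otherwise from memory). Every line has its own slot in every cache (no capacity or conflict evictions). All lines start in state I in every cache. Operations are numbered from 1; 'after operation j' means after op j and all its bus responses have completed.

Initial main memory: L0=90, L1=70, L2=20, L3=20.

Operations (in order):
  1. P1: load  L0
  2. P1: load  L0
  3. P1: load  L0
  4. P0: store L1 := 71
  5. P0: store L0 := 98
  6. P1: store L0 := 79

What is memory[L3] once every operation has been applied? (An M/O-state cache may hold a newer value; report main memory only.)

  op1 P1: load  L0 → I/E on L0; bus BusRd; mem=90
  op2 P1: load  L0 → I/E on L0; bus (none); mem=90
  op3 P1: load  L0 → I/E on L0; bus (none); mem=90
  op4 P0: store L1 := 71 → M/I on L1; bus BusRdX; mem=70
  op5 P0: store L0 := 98 → M/I on L0; bus BusRdX; mem=90
  op6 P1: store L0 := 79 → I/M on L0; bus BusRdX Flush; mem=98

memory[L3] = 20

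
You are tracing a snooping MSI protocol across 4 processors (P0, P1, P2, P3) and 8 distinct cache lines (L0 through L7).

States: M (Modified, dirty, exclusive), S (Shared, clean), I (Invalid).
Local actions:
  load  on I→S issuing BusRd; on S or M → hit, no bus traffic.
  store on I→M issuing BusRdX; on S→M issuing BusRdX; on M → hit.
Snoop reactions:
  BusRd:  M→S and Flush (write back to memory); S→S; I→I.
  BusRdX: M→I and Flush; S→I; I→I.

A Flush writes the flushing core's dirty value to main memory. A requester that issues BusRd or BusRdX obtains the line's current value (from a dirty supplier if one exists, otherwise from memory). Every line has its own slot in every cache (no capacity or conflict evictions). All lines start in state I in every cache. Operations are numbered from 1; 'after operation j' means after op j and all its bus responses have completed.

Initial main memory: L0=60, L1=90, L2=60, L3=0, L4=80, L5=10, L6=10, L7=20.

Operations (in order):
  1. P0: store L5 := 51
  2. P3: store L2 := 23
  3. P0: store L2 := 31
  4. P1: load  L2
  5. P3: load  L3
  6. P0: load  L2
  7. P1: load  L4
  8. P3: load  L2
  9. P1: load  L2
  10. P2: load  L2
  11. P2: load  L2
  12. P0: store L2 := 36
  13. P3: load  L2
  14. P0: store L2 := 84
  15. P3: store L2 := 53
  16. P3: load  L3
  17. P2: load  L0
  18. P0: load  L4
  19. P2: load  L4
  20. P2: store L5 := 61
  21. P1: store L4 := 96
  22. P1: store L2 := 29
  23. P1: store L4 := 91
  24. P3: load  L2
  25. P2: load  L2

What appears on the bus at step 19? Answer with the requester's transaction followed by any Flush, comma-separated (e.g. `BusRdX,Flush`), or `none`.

bus = BusRd

step 1: P0: store L5 := 51  ⟶  MIII  (L5)  txn=BusRdX  M[L5]=10
step 2: P3: store L2 := 23  ⟶  IIIM  (L2)  txn=BusRdX  M[L2]=60
step 3: P0: store L2 := 31  ⟶  MIII  (L2)  txn=BusRdX+Flush  M[L2]=23
step 4: P1: load  L2  ⟶  SSII  (L2)  txn=BusRd+Flush  M[L2]=31
step 5: P3: load  L3  ⟶  IIIS  (L3)  txn=BusRd  M[L3]=0
step 6: P0: load  L2  ⟶  SSII  (L2)  txn=∅  M[L2]=31
step 7: P1: load  L4  ⟶  ISII  (L4)  txn=BusRd  M[L4]=80
step 8: P3: load  L2  ⟶  SSIS  (L2)  txn=BusRd  M[L2]=31
step 9: P1: load  L2  ⟶  SSIS  (L2)  txn=∅  M[L2]=31
step 10: P2: load  L2  ⟶  SSSS  (L2)  txn=BusRd  M[L2]=31
step 11: P2: load  L2  ⟶  SSSS  (L2)  txn=∅  M[L2]=31
step 12: P0: store L2 := 36  ⟶  MIII  (L2)  txn=BusRdX  M[L2]=31
step 13: P3: load  L2  ⟶  SIIS  (L2)  txn=BusRd+Flush  M[L2]=36
step 14: P0: store L2 := 84  ⟶  MIII  (L2)  txn=BusRdX  M[L2]=36
step 15: P3: store L2 := 53  ⟶  IIIM  (L2)  txn=BusRdX+Flush  M[L2]=84
step 16: P3: load  L3  ⟶  IIIS  (L3)  txn=∅  M[L3]=0
step 17: P2: load  L0  ⟶  IISI  (L0)  txn=BusRd  M[L0]=60
step 18: P0: load  L4  ⟶  SSII  (L4)  txn=BusRd  M[L4]=80
step 19: P2: load  L4  ⟶  SSSI  (L4)  txn=BusRd  M[L4]=80
step 20: P2: store L5 := 61  ⟶  IIMI  (L5)  txn=BusRdX+Flush  M[L5]=51
step 21: P1: store L4 := 96  ⟶  IMII  (L4)  txn=BusRdX  M[L4]=80
step 22: P1: store L2 := 29  ⟶  IMII  (L2)  txn=BusRdX+Flush  M[L2]=53
step 23: P1: store L4 := 91  ⟶  IMII  (L4)  txn=∅  M[L4]=80
step 24: P3: load  L2  ⟶  ISIS  (L2)  txn=BusRd+Flush  M[L2]=29
step 25: P2: load  L2  ⟶  ISSS  (L2)  txn=BusRd  M[L2]=29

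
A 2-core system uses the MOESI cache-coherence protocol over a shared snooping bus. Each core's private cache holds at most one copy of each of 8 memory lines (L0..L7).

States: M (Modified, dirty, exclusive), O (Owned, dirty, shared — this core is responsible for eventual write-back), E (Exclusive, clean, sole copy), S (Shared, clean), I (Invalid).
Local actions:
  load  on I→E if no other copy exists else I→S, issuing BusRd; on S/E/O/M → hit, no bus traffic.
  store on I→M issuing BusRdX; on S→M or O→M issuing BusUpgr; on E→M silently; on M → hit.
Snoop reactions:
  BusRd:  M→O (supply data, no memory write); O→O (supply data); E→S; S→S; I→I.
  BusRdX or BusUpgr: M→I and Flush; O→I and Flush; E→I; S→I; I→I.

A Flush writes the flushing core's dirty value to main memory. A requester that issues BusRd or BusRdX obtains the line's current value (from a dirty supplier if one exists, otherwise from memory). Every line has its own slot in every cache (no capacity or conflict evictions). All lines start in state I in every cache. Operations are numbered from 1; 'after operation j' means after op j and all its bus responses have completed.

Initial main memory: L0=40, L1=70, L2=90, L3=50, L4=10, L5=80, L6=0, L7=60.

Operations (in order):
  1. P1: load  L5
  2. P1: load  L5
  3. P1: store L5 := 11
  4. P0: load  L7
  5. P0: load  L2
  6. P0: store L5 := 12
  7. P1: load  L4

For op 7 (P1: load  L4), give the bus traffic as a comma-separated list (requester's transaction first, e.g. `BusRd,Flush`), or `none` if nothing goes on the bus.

bus = BusRd

1. P1: load  L5  bus=[BusRd]  L5: P0=I P1=E  mem[L5]=80
2. P1: load  L5  bus=[-]  L5: P0=I P1=E  mem[L5]=80
3. P1: store L5 := 11  bus=[-]  L5: P0=I P1=M  mem[L5]=80
4. P0: load  L7  bus=[BusRd]  L7: P0=E P1=I  mem[L7]=60
5. P0: load  L2  bus=[BusRd]  L2: P0=E P1=I  mem[L2]=90
6. P0: store L5 := 12  bus=[BusRdX,Flush]  L5: P0=M P1=I  mem[L5]=11
7. P1: load  L4  bus=[BusRd]  L4: P0=I P1=E  mem[L4]=10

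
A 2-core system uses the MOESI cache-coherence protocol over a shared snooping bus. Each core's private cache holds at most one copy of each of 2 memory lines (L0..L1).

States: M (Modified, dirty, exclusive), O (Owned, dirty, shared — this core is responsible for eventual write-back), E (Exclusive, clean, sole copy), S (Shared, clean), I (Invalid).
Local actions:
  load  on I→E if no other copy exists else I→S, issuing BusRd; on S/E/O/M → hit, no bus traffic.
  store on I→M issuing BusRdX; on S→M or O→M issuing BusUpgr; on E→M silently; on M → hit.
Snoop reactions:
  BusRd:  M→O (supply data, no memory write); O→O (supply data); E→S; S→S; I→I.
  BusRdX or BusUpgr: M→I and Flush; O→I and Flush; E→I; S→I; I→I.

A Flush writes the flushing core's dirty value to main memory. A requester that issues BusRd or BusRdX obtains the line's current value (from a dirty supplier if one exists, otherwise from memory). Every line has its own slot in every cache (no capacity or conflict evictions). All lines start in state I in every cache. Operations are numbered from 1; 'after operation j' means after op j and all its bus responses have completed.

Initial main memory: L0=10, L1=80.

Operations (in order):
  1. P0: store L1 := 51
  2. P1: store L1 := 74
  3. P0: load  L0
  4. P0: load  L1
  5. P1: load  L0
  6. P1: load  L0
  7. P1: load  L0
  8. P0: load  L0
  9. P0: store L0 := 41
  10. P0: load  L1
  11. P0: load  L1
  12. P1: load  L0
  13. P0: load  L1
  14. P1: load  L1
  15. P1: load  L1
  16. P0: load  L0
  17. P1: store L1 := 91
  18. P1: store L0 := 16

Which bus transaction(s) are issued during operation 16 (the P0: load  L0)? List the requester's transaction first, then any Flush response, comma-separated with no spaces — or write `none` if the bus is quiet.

bus = none

[1] P0: store L1 := 51 | P0:M(51), P1:I | bus: BusRdX
[2] P1: store L1 := 74 | P0:I, P1:M(74) | bus: BusRdX,Flush
[3] P0: load  L0 | P0:E(10), P1:I | bus: BusRd
[4] P0: load  L1 | P0:S(74), P1:O(74) | bus: BusRd
[5] P1: load  L0 | P0:S(10), P1:S(10) | bus: BusRd
[6] P1: load  L0 | P0:S(10), P1:S(10) | bus: none
[7] P1: load  L0 | P0:S(10), P1:S(10) | bus: none
[8] P0: load  L0 | P0:S(10), P1:S(10) | bus: none
[9] P0: store L0 := 41 | P0:M(41), P1:I | bus: BusUpgr
[10] P0: load  L1 | P0:S(74), P1:O(74) | bus: none
[11] P0: load  L1 | P0:S(74), P1:O(74) | bus: none
[12] P1: load  L0 | P0:O(41), P1:S(41) | bus: BusRd
[13] P0: load  L1 | P0:S(74), P1:O(74) | bus: none
[14] P1: load  L1 | P0:S(74), P1:O(74) | bus: none
[15] P1: load  L1 | P0:S(74), P1:O(74) | bus: none
[16] P0: load  L0 | P0:O(41), P1:S(41) | bus: none
[17] P1: store L1 := 91 | P0:I, P1:M(91) | bus: BusUpgr
[18] P1: store L0 := 16 | P0:I, P1:M(16) | bus: BusUpgr,Flush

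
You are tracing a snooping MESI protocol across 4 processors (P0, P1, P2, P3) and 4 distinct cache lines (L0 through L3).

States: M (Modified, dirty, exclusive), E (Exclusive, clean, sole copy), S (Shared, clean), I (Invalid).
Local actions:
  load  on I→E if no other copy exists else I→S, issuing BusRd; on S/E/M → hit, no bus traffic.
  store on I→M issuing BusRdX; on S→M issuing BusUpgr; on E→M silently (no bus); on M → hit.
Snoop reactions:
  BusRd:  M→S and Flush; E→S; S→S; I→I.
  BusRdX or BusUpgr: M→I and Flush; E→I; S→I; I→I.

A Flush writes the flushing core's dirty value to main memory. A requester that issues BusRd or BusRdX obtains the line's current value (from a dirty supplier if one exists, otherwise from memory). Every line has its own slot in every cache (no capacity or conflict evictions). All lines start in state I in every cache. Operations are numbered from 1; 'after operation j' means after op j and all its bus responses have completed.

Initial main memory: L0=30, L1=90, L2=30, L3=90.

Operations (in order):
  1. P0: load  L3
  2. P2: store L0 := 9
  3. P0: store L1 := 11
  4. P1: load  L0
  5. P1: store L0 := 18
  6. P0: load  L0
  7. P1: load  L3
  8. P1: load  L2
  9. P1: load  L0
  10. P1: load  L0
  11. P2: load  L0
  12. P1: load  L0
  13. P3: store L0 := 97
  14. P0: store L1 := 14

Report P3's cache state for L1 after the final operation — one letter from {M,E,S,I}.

state = I

  op1 P0: load  L3 → E/I/I/I on L3; bus BusRd; mem=90
  op2 P2: store L0 := 9 → I/I/M/I on L0; bus BusRdX; mem=30
  op3 P0: store L1 := 11 → M/I/I/I on L1; bus BusRdX; mem=90
  op4 P1: load  L0 → I/S/S/I on L0; bus BusRd Flush; mem=9
  op5 P1: store L0 := 18 → I/M/I/I on L0; bus BusUpgr; mem=9
  op6 P0: load  L0 → S/S/I/I on L0; bus BusRd Flush; mem=18
  op7 P1: load  L3 → S/S/I/I on L3; bus BusRd; mem=90
  op8 P1: load  L2 → I/E/I/I on L2; bus BusRd; mem=30
  op9 P1: load  L0 → S/S/I/I on L0; bus (none); mem=18
  op10 P1: load  L0 → S/S/I/I on L0; bus (none); mem=18
  op11 P2: load  L0 → S/S/S/I on L0; bus BusRd; mem=18
  op12 P1: load  L0 → S/S/S/I on L0; bus (none); mem=18
  op13 P3: store L0 := 97 → I/I/I/M on L0; bus BusRdX; mem=18
  op14 P0: store L1 := 14 → M/I/I/I on L1; bus (none); mem=90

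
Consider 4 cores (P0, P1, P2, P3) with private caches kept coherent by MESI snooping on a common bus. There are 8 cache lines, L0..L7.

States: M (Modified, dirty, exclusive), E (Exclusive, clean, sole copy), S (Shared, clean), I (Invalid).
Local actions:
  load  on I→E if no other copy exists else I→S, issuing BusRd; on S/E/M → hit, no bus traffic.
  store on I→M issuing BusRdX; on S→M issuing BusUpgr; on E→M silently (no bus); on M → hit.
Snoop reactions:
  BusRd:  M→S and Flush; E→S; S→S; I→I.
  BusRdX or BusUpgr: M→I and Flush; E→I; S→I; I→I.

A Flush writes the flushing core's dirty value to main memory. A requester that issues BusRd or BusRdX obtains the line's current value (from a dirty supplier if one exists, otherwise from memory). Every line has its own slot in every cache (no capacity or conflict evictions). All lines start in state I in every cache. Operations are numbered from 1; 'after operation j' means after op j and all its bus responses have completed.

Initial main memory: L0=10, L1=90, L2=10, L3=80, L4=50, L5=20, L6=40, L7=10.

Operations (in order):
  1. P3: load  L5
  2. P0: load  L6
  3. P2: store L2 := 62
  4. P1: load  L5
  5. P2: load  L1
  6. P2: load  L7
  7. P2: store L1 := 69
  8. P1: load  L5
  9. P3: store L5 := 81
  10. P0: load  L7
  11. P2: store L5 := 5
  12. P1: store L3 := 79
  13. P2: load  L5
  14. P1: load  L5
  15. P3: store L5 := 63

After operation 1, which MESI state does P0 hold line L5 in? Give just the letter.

[1] P3: load  L5 | P0:I, P1:I, P2:I, P3:E(20) | bus: BusRd
[2] P0: load  L6 | P0:E(40), P1:I, P2:I, P3:I | bus: BusRd
[3] P2: store L2 := 62 | P0:I, P1:I, P2:M(62), P3:I | bus: BusRdX
[4] P1: load  L5 | P0:I, P1:S(20), P2:I, P3:S(20) | bus: BusRd
[5] P2: load  L1 | P0:I, P1:I, P2:E(90), P3:I | bus: BusRd
[6] P2: load  L7 | P0:I, P1:I, P2:E(10), P3:I | bus: BusRd
[7] P2: store L1 := 69 | P0:I, P1:I, P2:M(69), P3:I | bus: none
[8] P1: load  L5 | P0:I, P1:S(20), P2:I, P3:S(20) | bus: none
[9] P3: store L5 := 81 | P0:I, P1:I, P2:I, P3:M(81) | bus: BusUpgr
[10] P0: load  L7 | P0:S(10), P1:I, P2:S(10), P3:I | bus: BusRd
[11] P2: store L5 := 5 | P0:I, P1:I, P2:M(5), P3:I | bus: BusRdX,Flush
[12] P1: store L3 := 79 | P0:I, P1:M(79), P2:I, P3:I | bus: BusRdX
[13] P2: load  L5 | P0:I, P1:I, P2:M(5), P3:I | bus: none
[14] P1: load  L5 | P0:I, P1:S(5), P2:S(5), P3:I | bus: BusRd,Flush
[15] P3: store L5 := 63 | P0:I, P1:I, P2:I, P3:M(63) | bus: BusRdX

state = I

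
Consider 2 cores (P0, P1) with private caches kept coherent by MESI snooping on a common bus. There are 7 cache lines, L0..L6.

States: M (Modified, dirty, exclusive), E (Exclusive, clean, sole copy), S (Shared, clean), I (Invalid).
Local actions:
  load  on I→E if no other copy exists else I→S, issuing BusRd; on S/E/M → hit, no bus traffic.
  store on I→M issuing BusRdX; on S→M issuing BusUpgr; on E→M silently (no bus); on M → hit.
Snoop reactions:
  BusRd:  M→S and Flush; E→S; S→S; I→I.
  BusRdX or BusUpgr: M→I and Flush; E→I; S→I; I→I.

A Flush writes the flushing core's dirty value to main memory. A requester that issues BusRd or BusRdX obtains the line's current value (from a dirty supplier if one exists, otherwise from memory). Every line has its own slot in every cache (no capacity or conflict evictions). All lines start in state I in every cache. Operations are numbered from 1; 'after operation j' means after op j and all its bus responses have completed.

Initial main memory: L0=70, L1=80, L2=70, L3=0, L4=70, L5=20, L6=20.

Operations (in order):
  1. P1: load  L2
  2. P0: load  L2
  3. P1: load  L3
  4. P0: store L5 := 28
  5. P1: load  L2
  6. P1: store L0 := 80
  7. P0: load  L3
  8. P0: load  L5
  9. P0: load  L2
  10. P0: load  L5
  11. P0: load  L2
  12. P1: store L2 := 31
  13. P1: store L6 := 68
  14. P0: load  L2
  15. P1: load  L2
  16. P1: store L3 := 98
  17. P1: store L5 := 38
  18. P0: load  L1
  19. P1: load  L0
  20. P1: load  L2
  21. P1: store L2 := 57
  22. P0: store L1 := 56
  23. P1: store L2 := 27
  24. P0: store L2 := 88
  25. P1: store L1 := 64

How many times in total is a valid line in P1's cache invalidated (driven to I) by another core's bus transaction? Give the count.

invalidations = 1

  op1 P1: load  L2 → I/E on L2; bus BusRd; mem=70
  op2 P0: load  L2 → S/S on L2; bus BusRd; mem=70
  op3 P1: load  L3 → I/E on L3; bus BusRd; mem=0
  op4 P0: store L5 := 28 → M/I on L5; bus BusRdX; mem=20
  op5 P1: load  L2 → S/S on L2; bus (none); mem=70
  op6 P1: store L0 := 80 → I/M on L0; bus BusRdX; mem=70
  op7 P0: load  L3 → S/S on L3; bus BusRd; mem=0
  op8 P0: load  L5 → M/I on L5; bus (none); mem=20
  op9 P0: load  L2 → S/S on L2; bus (none); mem=70
  op10 P0: load  L5 → M/I on L5; bus (none); mem=20
  op11 P0: load  L2 → S/S on L2; bus (none); mem=70
  op12 P1: store L2 := 31 → I/M on L2; bus BusUpgr; mem=70
  op13 P1: store L6 := 68 → I/M on L6; bus BusRdX; mem=20
  op14 P0: load  L2 → S/S on L2; bus BusRd Flush; mem=31
  op15 P1: load  L2 → S/S on L2; bus (none); mem=31
  op16 P1: store L3 := 98 → I/M on L3; bus BusUpgr; mem=0
  op17 P1: store L5 := 38 → I/M on L5; bus BusRdX Flush; mem=28
  op18 P0: load  L1 → E/I on L1; bus BusRd; mem=80
  op19 P1: load  L0 → I/M on L0; bus (none); mem=70
  op20 P1: load  L2 → S/S on L2; bus (none); mem=31
  op21 P1: store L2 := 57 → I/M on L2; bus BusUpgr; mem=31
  op22 P0: store L1 := 56 → M/I on L1; bus (none); mem=80
  op23 P1: store L2 := 27 → I/M on L2; bus (none); mem=31
  op24 P0: store L2 := 88 → M/I on L2; bus BusRdX Flush; mem=27
  op25 P1: store L1 := 64 → I/M on L1; bus BusRdX Flush; mem=56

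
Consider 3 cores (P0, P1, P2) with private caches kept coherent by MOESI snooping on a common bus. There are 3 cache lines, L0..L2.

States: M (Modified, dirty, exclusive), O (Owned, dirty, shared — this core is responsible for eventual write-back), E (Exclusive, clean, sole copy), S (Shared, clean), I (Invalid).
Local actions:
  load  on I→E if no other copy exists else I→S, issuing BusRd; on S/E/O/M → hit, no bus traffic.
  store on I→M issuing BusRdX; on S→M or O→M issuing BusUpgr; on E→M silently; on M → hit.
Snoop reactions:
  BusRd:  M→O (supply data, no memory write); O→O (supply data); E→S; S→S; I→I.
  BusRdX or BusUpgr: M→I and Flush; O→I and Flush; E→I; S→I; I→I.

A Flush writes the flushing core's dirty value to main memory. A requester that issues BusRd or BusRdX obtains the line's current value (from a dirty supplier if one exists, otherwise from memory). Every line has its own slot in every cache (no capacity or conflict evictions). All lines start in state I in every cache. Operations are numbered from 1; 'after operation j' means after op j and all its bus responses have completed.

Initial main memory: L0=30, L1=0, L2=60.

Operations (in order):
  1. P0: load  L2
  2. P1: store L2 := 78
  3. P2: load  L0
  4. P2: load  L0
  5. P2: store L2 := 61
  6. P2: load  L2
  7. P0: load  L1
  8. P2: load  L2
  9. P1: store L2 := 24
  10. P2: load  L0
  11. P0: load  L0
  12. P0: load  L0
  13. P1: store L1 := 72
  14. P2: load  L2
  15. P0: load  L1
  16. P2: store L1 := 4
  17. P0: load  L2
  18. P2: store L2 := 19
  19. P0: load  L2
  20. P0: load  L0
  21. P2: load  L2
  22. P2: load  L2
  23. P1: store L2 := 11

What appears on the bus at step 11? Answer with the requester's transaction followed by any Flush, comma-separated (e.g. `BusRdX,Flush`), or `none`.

bus = BusRd

[1] P0: load  L2 | P0:E(60), P1:I, P2:I | bus: BusRd
[2] P1: store L2 := 78 | P0:I, P1:M(78), P2:I | bus: BusRdX
[3] P2: load  L0 | P0:I, P1:I, P2:E(30) | bus: BusRd
[4] P2: load  L0 | P0:I, P1:I, P2:E(30) | bus: none
[5] P2: store L2 := 61 | P0:I, P1:I, P2:M(61) | bus: BusRdX,Flush
[6] P2: load  L2 | P0:I, P1:I, P2:M(61) | bus: none
[7] P0: load  L1 | P0:E(0), P1:I, P2:I | bus: BusRd
[8] P2: load  L2 | P0:I, P1:I, P2:M(61) | bus: none
[9] P1: store L2 := 24 | P0:I, P1:M(24), P2:I | bus: BusRdX,Flush
[10] P2: load  L0 | P0:I, P1:I, P2:E(30) | bus: none
[11] P0: load  L0 | P0:S(30), P1:I, P2:S(30) | bus: BusRd
[12] P0: load  L0 | P0:S(30), P1:I, P2:S(30) | bus: none
[13] P1: store L1 := 72 | P0:I, P1:M(72), P2:I | bus: BusRdX
[14] P2: load  L2 | P0:I, P1:O(24), P2:S(24) | bus: BusRd
[15] P0: load  L1 | P0:S(72), P1:O(72), P2:I | bus: BusRd
[16] P2: store L1 := 4 | P0:I, P1:I, P2:M(4) | bus: BusRdX,Flush
[17] P0: load  L2 | P0:S(24), P1:O(24), P2:S(24) | bus: BusRd
[18] P2: store L2 := 19 | P0:I, P1:I, P2:M(19) | bus: BusUpgr,Flush
[19] P0: load  L2 | P0:S(19), P1:I, P2:O(19) | bus: BusRd
[20] P0: load  L0 | P0:S(30), P1:I, P2:S(30) | bus: none
[21] P2: load  L2 | P0:S(19), P1:I, P2:O(19) | bus: none
[22] P2: load  L2 | P0:S(19), P1:I, P2:O(19) | bus: none
[23] P1: store L2 := 11 | P0:I, P1:M(11), P2:I | bus: BusRdX,Flush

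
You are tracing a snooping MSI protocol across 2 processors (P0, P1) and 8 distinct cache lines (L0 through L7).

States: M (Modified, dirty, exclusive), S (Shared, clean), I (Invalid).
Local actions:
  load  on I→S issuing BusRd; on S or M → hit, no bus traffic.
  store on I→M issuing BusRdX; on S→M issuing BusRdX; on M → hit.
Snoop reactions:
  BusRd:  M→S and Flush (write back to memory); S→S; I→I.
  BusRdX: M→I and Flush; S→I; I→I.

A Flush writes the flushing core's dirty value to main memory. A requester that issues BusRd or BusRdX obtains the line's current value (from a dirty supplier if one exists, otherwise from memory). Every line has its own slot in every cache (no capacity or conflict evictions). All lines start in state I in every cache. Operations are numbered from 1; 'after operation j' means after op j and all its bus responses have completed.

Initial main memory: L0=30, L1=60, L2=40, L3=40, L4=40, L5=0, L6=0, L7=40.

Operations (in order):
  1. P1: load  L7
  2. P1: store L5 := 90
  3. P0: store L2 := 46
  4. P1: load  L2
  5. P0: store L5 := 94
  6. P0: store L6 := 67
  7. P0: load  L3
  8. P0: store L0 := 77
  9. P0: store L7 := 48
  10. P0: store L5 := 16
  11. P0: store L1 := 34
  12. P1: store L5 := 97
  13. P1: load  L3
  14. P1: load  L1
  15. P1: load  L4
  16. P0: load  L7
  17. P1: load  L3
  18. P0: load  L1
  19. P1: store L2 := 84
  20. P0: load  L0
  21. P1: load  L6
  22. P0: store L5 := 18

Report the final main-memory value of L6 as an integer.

  op1 P1: load  L7 → I/S on L7; bus BusRd; mem=40
  op2 P1: store L5 := 90 → I/M on L5; bus BusRdX; mem=0
  op3 P0: store L2 := 46 → M/I on L2; bus BusRdX; mem=40
  op4 P1: load  L2 → S/S on L2; bus BusRd Flush; mem=46
  op5 P0: store L5 := 94 → M/I on L5; bus BusRdX Flush; mem=90
  op6 P0: store L6 := 67 → M/I on L6; bus BusRdX; mem=0
  op7 P0: load  L3 → S/I on L3; bus BusRd; mem=40
  op8 P0: store L0 := 77 → M/I on L0; bus BusRdX; mem=30
  op9 P0: store L7 := 48 → M/I on L7; bus BusRdX; mem=40
  op10 P0: store L5 := 16 → M/I on L5; bus (none); mem=90
  op11 P0: store L1 := 34 → M/I on L1; bus BusRdX; mem=60
  op12 P1: store L5 := 97 → I/M on L5; bus BusRdX Flush; mem=16
  op13 P1: load  L3 → S/S on L3; bus BusRd; mem=40
  op14 P1: load  L1 → S/S on L1; bus BusRd Flush; mem=34
  op15 P1: load  L4 → I/S on L4; bus BusRd; mem=40
  op16 P0: load  L7 → M/I on L7; bus (none); mem=40
  op17 P1: load  L3 → S/S on L3; bus (none); mem=40
  op18 P0: load  L1 → S/S on L1; bus (none); mem=34
  op19 P1: store L2 := 84 → I/M on L2; bus BusRdX; mem=46
  op20 P0: load  L0 → M/I on L0; bus (none); mem=30
  op21 P1: load  L6 → S/S on L6; bus BusRd Flush; mem=67
  op22 P0: store L5 := 18 → M/I on L5; bus BusRdX Flush; mem=97

memory[L6] = 67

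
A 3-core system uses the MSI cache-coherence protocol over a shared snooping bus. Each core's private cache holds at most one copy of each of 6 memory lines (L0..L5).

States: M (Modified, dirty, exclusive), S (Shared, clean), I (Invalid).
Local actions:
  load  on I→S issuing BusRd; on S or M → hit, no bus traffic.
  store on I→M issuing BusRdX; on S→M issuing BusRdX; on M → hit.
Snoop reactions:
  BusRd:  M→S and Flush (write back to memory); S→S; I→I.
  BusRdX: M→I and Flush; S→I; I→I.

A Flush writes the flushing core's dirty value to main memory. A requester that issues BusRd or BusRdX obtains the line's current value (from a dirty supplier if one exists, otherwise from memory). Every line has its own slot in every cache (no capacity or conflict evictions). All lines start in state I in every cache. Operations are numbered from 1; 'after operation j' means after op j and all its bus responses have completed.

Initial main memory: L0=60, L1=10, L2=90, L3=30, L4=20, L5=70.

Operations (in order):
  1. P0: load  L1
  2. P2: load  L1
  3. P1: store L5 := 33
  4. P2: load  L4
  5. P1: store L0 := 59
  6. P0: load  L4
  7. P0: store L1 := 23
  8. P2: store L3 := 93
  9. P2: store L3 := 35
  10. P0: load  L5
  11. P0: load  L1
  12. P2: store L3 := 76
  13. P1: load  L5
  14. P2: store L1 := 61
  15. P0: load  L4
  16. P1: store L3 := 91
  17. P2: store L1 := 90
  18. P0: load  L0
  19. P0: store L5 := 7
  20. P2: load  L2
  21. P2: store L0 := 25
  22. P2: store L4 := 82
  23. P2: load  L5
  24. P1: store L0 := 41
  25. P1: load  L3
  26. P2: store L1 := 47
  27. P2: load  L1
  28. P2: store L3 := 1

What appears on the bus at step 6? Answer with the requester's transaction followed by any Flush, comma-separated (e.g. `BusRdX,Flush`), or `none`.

step 1: P0: load  L1  ⟶  SII  (L1)  txn=BusRd  M[L1]=10
step 2: P2: load  L1  ⟶  SIS  (L1)  txn=BusRd  M[L1]=10
step 3: P1: store L5 := 33  ⟶  IMI  (L5)  txn=BusRdX  M[L5]=70
step 4: P2: load  L4  ⟶  IIS  (L4)  txn=BusRd  M[L4]=20
step 5: P1: store L0 := 59  ⟶  IMI  (L0)  txn=BusRdX  M[L0]=60
step 6: P0: load  L4  ⟶  SIS  (L4)  txn=BusRd  M[L4]=20
step 7: P0: store L1 := 23  ⟶  MII  (L1)  txn=BusRdX  M[L1]=10
step 8: P2: store L3 := 93  ⟶  IIM  (L3)  txn=BusRdX  M[L3]=30
step 9: P2: store L3 := 35  ⟶  IIM  (L3)  txn=∅  M[L3]=30
step 10: P0: load  L5  ⟶  SSI  (L5)  txn=BusRd+Flush  M[L5]=33
step 11: P0: load  L1  ⟶  MII  (L1)  txn=∅  M[L1]=10
step 12: P2: store L3 := 76  ⟶  IIM  (L3)  txn=∅  M[L3]=30
step 13: P1: load  L5  ⟶  SSI  (L5)  txn=∅  M[L5]=33
step 14: P2: store L1 := 61  ⟶  IIM  (L1)  txn=BusRdX+Flush  M[L1]=23
step 15: P0: load  L4  ⟶  SIS  (L4)  txn=∅  M[L4]=20
step 16: P1: store L3 := 91  ⟶  IMI  (L3)  txn=BusRdX+Flush  M[L3]=76
step 17: P2: store L1 := 90  ⟶  IIM  (L1)  txn=∅  M[L1]=23
step 18: P0: load  L0  ⟶  SSI  (L0)  txn=BusRd+Flush  M[L0]=59
step 19: P0: store L5 := 7  ⟶  MII  (L5)  txn=BusRdX  M[L5]=33
step 20: P2: load  L2  ⟶  IIS  (L2)  txn=BusRd  M[L2]=90
step 21: P2: store L0 := 25  ⟶  IIM  (L0)  txn=BusRdX  M[L0]=59
step 22: P2: store L4 := 82  ⟶  IIM  (L4)  txn=BusRdX  M[L4]=20
step 23: P2: load  L5  ⟶  SIS  (L5)  txn=BusRd+Flush  M[L5]=7
step 24: P1: store L0 := 41  ⟶  IMI  (L0)  txn=BusRdX+Flush  M[L0]=25
step 25: P1: load  L3  ⟶  IMI  (L3)  txn=∅  M[L3]=76
step 26: P2: store L1 := 47  ⟶  IIM  (L1)  txn=∅  M[L1]=23
step 27: P2: load  L1  ⟶  IIM  (L1)  txn=∅  M[L1]=23
step 28: P2: store L3 := 1  ⟶  IIM  (L3)  txn=BusRdX+Flush  M[L3]=91

bus = BusRd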